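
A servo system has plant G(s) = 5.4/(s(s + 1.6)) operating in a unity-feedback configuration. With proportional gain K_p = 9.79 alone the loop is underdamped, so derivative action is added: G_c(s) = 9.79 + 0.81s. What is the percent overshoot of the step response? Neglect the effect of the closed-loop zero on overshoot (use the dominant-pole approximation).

24.3%

Forward path: (9.79 + 0.81s)·5.4/(s(s+1.6)). The closed-loop characteristic equation is s² + (1.6 + 5.4·0.81)s + 5.4·9.79 = 0.
That is s² + 5.974s + 52.87 = 0, so ω_n = 7.271 rad/s and ζ = 5.974/(2·7.271) = 0.4108.
%OS = 100·exp(−πζ/√(1−ζ²)) = 24.3%.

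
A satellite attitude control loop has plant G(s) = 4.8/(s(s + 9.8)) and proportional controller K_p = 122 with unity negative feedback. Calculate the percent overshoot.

52.2%

From 1 + K_pG(s) = 0: s² + 9.8s + 585.6 = 0 ⇒ ω_n = 24.2, ζ = 0.2025.
%OS = 100·exp(−πζ/√(1−ζ²)) = 100·exp(−π·0.2025/√0.959) = 52.2%.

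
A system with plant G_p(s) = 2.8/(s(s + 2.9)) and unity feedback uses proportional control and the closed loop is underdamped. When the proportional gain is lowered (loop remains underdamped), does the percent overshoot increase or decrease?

ζ = 2.9/(2√(2.8K_p)) rises as K_p falls; higher damping means less overshoot.

decrease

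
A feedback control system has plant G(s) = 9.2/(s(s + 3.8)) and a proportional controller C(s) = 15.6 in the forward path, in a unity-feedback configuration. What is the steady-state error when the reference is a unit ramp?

0.0265

The loop has one pole at the origin (type 1). Velocity error constant K_v = lim_{s→0} s·C(s)G(s) = 15.6·9.2/3.8 = 37.77.
Steady-state error to a unit ramp: e_ss = 1/K_v = 0.0265.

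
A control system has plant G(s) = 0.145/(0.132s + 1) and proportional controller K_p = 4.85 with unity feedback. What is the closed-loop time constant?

Closed loop: T(s) = K_p·G/(1+K_p·G) = 0.7032/(0.132s + 1 + 0.7032), with pole at s = −(1 + 0.7032)/0.132 = −12.9.
Closed-loop time constant τ = 1/12.9 = 0.0775 s.

τ = 0.0775 s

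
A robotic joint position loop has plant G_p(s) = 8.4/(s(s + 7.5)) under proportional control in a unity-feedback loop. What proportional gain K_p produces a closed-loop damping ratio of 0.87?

Closed-loop characteristic equation: s² + 7.5s + K_p·8.4 = 0.
So ω_n = √(8.4K_p) and 2ζω_n = 7.5, giving ζ = 7.5/(2√(8.4K_p)).
Setting ζ = 0.87: √(8.4K_p) = 7.5/(2·0.87) = 4.31, so K_p = 18.58/8.4 = 2.21.

K_p = 2.21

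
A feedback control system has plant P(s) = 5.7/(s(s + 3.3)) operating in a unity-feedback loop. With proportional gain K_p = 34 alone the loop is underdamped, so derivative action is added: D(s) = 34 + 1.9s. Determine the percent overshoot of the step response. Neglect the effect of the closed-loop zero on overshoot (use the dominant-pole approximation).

Forward path: (34 + 1.9s)·5.7/(s(s+3.3)). The closed-loop characteristic equation is s² + (3.3 + 5.7·1.9)s + 5.7·34 = 0.
That is s² + 14.13s + 193.8 = 0, so ω_n = 13.92 rad/s and ζ = 14.13/(2·13.92) = 0.5075.
%OS = 100·exp(−πζ/√(1−ζ²)) = 15.7%.

15.7%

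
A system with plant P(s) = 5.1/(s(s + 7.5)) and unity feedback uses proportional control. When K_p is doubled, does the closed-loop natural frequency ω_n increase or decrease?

ω_n = √(5.1·K_p), which grows with K_p.

increase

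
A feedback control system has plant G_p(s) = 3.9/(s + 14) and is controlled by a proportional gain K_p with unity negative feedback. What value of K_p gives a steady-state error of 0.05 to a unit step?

For a type-0 loop with proportional control, e_ss = 1/(1 + K_p·G_p(0)).
G_p(0) = 0.2786. Require 1/(1 + K_p·0.2786) = 0.05, so 1 + 0.2786·K_p = 20.
K_p = (20 − 1)/0.2786 = 68.2.

K_p = 68.2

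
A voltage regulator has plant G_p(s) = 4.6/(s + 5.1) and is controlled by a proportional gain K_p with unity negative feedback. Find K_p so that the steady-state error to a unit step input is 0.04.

K_p = 26.6

The loop is type 0, so e_ss(step) = 1/(1 + K_pos) with K_pos = K_p·G_p(0).
G_p(0) = 0.902. Require 1/(1 + K_p·0.902) = 0.04, so 1 + 0.902·K_p = 25.
K_p = (25 − 1)/0.902 = 26.6.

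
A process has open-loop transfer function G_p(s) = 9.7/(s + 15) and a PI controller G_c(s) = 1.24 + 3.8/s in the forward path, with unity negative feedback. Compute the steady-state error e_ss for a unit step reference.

The open loop G_c(s)G_p(s) has a pole at the origin (type 1), so the static position error constant is infinite and e_ss = 1/(1+∞) = 0.

0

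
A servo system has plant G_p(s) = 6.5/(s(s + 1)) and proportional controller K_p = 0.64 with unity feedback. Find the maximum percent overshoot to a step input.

45.2%

The closed-loop denominator s² + 1s + 4.16 gives ω_n = √4.16 = 2.04 and ζ = 1/(2ω_n) = 0.2451.
%OS = 100·exp(−πζ/√(1−ζ²)) = 100·exp(−π·0.2451/√0.9399) = 45.2%.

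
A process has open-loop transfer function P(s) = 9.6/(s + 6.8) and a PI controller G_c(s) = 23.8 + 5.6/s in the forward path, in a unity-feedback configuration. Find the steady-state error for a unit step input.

The open loop G_c(s)P(s) has a pole at the origin (type 1), so the static position error constant is infinite and e_ss = 1/(1+∞) = 0.

0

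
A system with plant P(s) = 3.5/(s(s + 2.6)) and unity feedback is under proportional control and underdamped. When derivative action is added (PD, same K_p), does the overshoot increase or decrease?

decrease

The derivative term adds K·K_d to the s-coefficient of the characteristic equation, raising 2ζω_n while ω_n is unchanged; ζ increases, so overshoot decreases.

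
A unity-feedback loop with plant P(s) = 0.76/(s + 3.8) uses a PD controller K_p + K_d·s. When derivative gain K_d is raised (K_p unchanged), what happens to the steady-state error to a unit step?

unchanged

At s = 0 the derivative term contributes nothing: C(0) = K_p regardless of K_d, so K_pos = K_p·P(0) and e_ss are unchanged.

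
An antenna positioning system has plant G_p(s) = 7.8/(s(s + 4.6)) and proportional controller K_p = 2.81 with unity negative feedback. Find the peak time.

T_p = 0.77 s

The closed-loop denominator s² + 4.6s + 21.92 gives ω_n = √21.92 = 4.682 and ζ = 4.6/(2ω_n) = 0.4913.
Damped frequency ω_d = ω_n√(1−ζ²) = 4.078 rad/s, so peak time T_p = π/ω_d = 0.77 s.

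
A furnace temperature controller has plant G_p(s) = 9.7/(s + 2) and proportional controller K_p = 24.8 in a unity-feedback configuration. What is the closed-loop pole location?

s = -242.6

Closed-loop transfer function: T(s) = K_p·G_p(s)/(1 + K_p·G_p(s)) = 240.6/(s + 2 + 240.6) = 240.6/(s + 242.6).
The closed-loop pole is at s = −242.6.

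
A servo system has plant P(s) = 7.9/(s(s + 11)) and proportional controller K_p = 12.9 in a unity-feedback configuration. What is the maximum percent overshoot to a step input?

Closed-loop characteristic equation: s² + 11s + 101.9 = 0, so ω_n = 10.1 rad/s and ζ = 11/(2·10.1) = 0.5448.
%OS = 100·exp(−πζ/√(1−ζ²)) = 100·exp(−π·0.5448/√0.7032) = 13%.

13%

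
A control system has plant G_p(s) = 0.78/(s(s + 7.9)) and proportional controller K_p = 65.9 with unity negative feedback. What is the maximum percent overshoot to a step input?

Closed-loop characteristic equation: s² + 7.9s + 51.4 = 0, so ω_n = 7.17 rad/s and ζ = 7.9/(2·7.17) = 0.5509.
%OS = 100·exp(−πζ/√(1−ζ²)) = 100·exp(−π·0.5509/√0.6965) = 12.6%.

12.6%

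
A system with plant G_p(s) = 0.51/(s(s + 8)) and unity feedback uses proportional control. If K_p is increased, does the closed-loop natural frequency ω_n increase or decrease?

increase

ω_n = √(0.51·K_p), which grows with K_p.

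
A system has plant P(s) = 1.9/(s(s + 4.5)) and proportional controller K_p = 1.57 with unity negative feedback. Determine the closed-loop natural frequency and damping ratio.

With unity feedback the closed-loop characteristic equation is s² + 4.5s + 1.57·1.9 = s² + 4.5s + 2.983 = 0.
Matching s² + 2ζω_n s + ω_n²: ω_n = √2.983 = 1.727 rad/s and 2ζω_n = 4.5, so ζ = 4.5/(2·1.727) = 1.3.

ω_n = 1.73 rad/s, ζ = 1.3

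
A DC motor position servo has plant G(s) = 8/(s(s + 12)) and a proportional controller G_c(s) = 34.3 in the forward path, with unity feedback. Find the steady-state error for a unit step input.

0

The open loop G_c(s)G(s) has a pole at the origin (type 1), so the static position error constant is infinite and e_ss = 1/(1+∞) = 0.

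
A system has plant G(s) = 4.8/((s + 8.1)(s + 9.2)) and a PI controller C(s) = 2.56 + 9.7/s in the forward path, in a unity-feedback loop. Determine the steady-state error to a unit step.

The open loop C(s)G(s) has a pole at the origin (type 1), so the static position error constant is infinite and e_ss = 1/(1+∞) = 0.

0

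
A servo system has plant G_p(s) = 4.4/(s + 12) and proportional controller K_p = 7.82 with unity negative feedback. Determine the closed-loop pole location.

Closed-loop transfer function: T(s) = K_p·G_p(s)/(1 + K_p·G_p(s)) = 34.41/(s + 12 + 34.41) = 34.41/(s + 46.41).
The closed-loop pole is at s = −46.41.

s = -46.41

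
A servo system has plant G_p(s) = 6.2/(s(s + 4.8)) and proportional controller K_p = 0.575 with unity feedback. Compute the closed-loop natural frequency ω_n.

With unity feedback the closed-loop characteristic equation is s² + 4.8s + 0.575·6.2 = s² + 4.8s + 3.565 = 0.
Matching s² + 2ζω_n s + ω_n²: ω_n = √3.565 = 1.888 rad/s and 2ζω_n = 4.8, so ζ = 4.8/(2·1.888) = 1.27.

ω_n = 1.89 rad/s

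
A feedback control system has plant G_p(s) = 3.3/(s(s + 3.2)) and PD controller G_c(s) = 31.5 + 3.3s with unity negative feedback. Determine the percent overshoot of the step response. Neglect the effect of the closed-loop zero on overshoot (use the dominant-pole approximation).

4.96%

Forward path: (31.5 + 3.3s)·3.3/(s(s+3.2)). The closed-loop characteristic equation is s² + (3.2 + 3.3·3.3)s + 3.3·31.5 = 0.
That is s² + 14.09s + 103.9 = 0, so ω_n = 10.2 rad/s and ζ = 14.09/(2·10.2) = 0.691.
%OS = 100·exp(−πζ/√(1−ζ²)) = 4.96%.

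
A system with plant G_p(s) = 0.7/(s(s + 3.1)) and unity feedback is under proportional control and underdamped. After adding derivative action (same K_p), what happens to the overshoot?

decrease

The derivative term adds K·K_d to the s-coefficient of the characteristic equation, raising 2ζω_n while ω_n is unchanged; ζ increases, so overshoot decreases.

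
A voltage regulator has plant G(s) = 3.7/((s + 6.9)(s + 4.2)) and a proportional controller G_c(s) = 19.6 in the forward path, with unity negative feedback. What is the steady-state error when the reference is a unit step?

0.286

The loop is type 0. Static position error constant K_pos = G_c(0)·G(0) = 19.6·0.1277 = 2.502.
Steady-state error to a unit step: e_ss = 1/(1+K_pos) = 1/3.502 = 0.286.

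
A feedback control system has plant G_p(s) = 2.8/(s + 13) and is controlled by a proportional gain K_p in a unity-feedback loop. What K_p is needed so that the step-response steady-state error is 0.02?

For a type-0 loop with proportional control, e_ss = 1/(1 + K_p·G_p(0)).
G_p(0) = 0.2154. Require 1/(1 + K_p·0.2154) = 0.02, so 1 + 0.2154·K_p = 50.
K_p = (50 − 1)/0.2154 = 228.

K_p = 228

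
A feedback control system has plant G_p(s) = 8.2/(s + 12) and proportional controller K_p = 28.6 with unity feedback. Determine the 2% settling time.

Closed-loop transfer function: T(s) = K_p·G_p(s)/(1 + K_p·G_p(s)) = 234.5/(s + 12 + 234.5) = 234.5/(s + 246.5).
Time constant τ = 1/246.5 = 0.004056 s, so the 2% settling time is about 4τ = 0.0162 s.

T_s ≈ 0.0162 s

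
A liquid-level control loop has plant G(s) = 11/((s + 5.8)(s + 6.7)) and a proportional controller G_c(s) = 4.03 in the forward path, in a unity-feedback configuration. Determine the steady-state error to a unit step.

The loop is type 0. Static position error constant K_pos = G_c(0)·G(0) = 4.03·0.2831 = 1.141.
Steady-state error to a unit step: e_ss = 1/(1+K_pos) = 1/2.141 = 0.467.

0.467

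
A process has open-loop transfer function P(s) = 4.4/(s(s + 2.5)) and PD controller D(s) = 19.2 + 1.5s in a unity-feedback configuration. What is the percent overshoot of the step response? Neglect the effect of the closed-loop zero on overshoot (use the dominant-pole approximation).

16.7%

Forward path: (19.2 + 1.5s)·4.4/(s(s+2.5)). The closed-loop characteristic equation is s² + (2.5 + 4.4·1.5)s + 4.4·19.2 = 0.
That is s² + 9.1s + 84.48 = 0, so ω_n = 9.191 rad/s and ζ = 9.1/(2·9.191) = 0.495.
%OS = 100·exp(−πζ/√(1−ζ²)) = 16.7%.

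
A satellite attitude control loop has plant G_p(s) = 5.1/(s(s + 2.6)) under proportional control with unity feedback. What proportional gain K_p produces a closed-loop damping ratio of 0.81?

K_p = 0.505

Closed-loop characteristic equation: s² + 2.6s + K_p·5.1 = 0.
So ω_n = √(5.1K_p) and 2ζω_n = 2.6, giving ζ = 2.6/(2√(5.1K_p)).
Setting ζ = 0.81: √(5.1K_p) = 2.6/(2·0.81) = 1.605, so K_p = 2.576/5.1 = 0.505.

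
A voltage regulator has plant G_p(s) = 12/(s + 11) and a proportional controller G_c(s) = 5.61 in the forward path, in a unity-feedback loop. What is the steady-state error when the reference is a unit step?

0.14

The loop is type 0. Static position error constant K_pos = G_c(0)·G_p(0) = 5.61·1.091 = 6.12.
Steady-state error to a unit step: e_ss = 1/(1+K_pos) = 1/7.12 = 0.14.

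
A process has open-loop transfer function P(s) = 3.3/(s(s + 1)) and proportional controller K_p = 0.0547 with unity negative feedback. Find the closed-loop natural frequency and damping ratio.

ω_n = 0.425 rad/s, ζ = 1.18

With unity feedback the closed-loop characteristic equation is s² + 1s + 0.0547·3.3 = s² + 1s + 0.1805 = 0.
So ω_n² = 0.1805 ⇒ ω_n = 0.4249 rad/s, and ζ = 1/(2ω_n) = 1.18.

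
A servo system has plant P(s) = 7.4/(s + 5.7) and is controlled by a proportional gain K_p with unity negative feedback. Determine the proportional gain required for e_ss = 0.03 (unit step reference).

For a type-0 loop with proportional control, e_ss = 1/(1 + K_p·P(0)).
P(0) = 1.298. Require 1/(1 + K_p·1.298) = 0.03, so 1 + 1.298·K_p = 33.33.
K_p = (33.33 − 1)/1.298 = 24.9.

K_p = 24.9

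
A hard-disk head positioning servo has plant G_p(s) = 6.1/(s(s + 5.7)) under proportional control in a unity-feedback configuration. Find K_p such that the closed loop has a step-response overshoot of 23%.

K_p = 7.42

From %OS = 100·exp(−πζ/√(1−ζ²)) = 23%, ζ = −ln(0.23)/√(π²+ln²(0.23)) = 0.4237.
Characteristic equation s² + 5.7s + 6.1K_p = 0 gives ζ = 5.7/(2√(6.1K_p)).
Setting ζ = 0.4237: √(6.1K_p) = 5.7/(2·0.4237) = 6.726, so K_p = 45.24/6.1 = 7.42.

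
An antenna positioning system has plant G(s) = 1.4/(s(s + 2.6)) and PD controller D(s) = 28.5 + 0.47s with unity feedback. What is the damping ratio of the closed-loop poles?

ζ = 0.258

Forward path: (28.5 + 0.47s)·1.4/(s(s+2.6)). The closed-loop characteristic equation is s² + (2.6 + 1.4·0.47)s + 1.4·28.5 = 0.
That is s² + 3.258s + 39.9 = 0, so ω_n = 6.317 rad/s and ζ = 3.258/(2·6.317) = 0.2579.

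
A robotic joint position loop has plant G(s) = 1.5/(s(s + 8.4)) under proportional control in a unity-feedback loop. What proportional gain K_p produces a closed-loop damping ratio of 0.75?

K_p = 20.9

Closed-loop characteristic equation: s² + 8.4s + K_p·1.5 = 0.
So ω_n = √(1.5K_p) and 2ζω_n = 8.4, giving ζ = 8.4/(2√(1.5K_p)).
Setting ζ = 0.75: √(1.5K_p) = 8.4/(2·0.75) = 5.6, so K_p = 31.36/1.5 = 20.9.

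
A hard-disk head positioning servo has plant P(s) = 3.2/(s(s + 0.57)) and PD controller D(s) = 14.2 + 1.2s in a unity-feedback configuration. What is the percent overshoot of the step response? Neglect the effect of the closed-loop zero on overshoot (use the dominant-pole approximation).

33.7%

Forward path: (14.2 + 1.2s)·3.2/(s(s+0.57)). The closed-loop characteristic equation is s² + (0.57 + 3.2·1.2)s + 3.2·14.2 = 0.
That is s² + 4.41s + 45.44 = 0, so ω_n = 6.741 rad/s and ζ = 4.41/(2·6.741) = 0.3271.
%OS = 100·exp(−πζ/√(1−ζ²)) = 33.7%.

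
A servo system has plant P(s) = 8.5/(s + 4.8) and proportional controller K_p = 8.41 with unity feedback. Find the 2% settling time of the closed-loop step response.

T_s ≈ 0.0524 s

Closed-loop transfer function: T(s) = K_p·P(s)/(1 + K_p·P(s)) = 71.48/(s + 4.8 + 71.48) = 71.48/(s + 76.28).
Time constant τ = 1/76.28 = 0.01311 s, so the 2% settling time is about 4τ = 0.0524 s.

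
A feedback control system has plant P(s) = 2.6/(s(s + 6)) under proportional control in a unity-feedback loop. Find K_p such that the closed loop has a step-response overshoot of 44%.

From %OS = 100·exp(−πζ/√(1−ζ²)) = 44%, ζ = −ln(0.44)/√(π²+ln²(0.44)) = 0.2528.
Characteristic equation s² + 6s + 2.6K_p = 0 gives ζ = 6/(2√(2.6K_p)).
Setting ζ = 0.2528: √(2.6K_p) = 6/(2·0.2528) = 11.87, so K_p = 140.8/2.6 = 54.1.

K_p = 54.1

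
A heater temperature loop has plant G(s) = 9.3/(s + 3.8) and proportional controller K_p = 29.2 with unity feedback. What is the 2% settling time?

T_s ≈ 0.0145 s

Closed-loop transfer function: T(s) = K_p·G(s)/(1 + K_p·G(s)) = 271.6/(s + 3.8 + 271.6) = 271.6/(s + 275.4).
Time constant τ = 1/275.4 = 0.003632 s, so the 2% settling time is about 4τ = 0.0145 s.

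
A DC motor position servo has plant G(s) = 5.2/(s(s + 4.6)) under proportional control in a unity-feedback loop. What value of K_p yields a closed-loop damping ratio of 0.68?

Closed-loop characteristic equation: s² + 4.6s + K_p·5.2 = 0.
So ω_n = √(5.2K_p) and 2ζω_n = 4.6, giving ζ = 4.6/(2√(5.2K_p)).
Setting ζ = 0.68: √(5.2K_p) = 4.6/(2·0.68) = 3.382, so K_p = 11.44/5.2 = 2.2.

K_p = 2.2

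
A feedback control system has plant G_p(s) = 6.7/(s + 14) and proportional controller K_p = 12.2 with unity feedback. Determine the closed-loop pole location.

Closed-loop transfer function: T(s) = K_p·G_p(s)/(1 + K_p·G_p(s)) = 81.74/(s + 14 + 81.74) = 81.74/(s + 95.74).
The closed-loop pole is at s = −95.74.

s = -95.74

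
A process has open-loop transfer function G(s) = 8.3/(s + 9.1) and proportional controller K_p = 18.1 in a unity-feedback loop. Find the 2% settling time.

Closed-loop transfer function: T(s) = K_p·G(s)/(1 + K_p·G(s)) = 150.2/(s + 9.1 + 150.2) = 150.2/(s + 159.3).
Time constant τ = 1/159.3 = 0.006276 s, so the 2% settling time is about 4τ = 0.0251 s.

T_s ≈ 0.0251 s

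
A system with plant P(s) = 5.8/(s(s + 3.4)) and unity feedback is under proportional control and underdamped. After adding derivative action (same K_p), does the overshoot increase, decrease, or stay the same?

With PD the characteristic equation becomes s² + (a + K·K_d)s + K·K_p = 0; the damping term grows, ζ rises, overshoot falls.

decrease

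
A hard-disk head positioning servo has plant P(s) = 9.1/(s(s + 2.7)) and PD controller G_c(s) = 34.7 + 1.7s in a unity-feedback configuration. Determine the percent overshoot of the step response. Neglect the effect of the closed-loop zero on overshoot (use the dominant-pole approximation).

15.4%

Forward path: (34.7 + 1.7s)·9.1/(s(s+2.7)). The closed-loop characteristic equation is s² + (2.7 + 9.1·1.7)s + 9.1·34.7 = 0.
That is s² + 18.17s + 315.8 = 0, so ω_n = 17.77 rad/s and ζ = 18.17/(2·17.77) = 0.5113.
%OS = 100·exp(−πζ/√(1−ζ²)) = 15.4%.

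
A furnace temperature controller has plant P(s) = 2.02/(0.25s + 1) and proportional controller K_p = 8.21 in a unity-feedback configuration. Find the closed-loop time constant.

Closed loop: T(s) = K_p·P/(1+K_p·P) = 16.58/(0.25s + 1 + 16.58), with pole at s = −(1 + 16.58)/0.25 = −70.34.
Closed-loop time constant τ = 1/70.34 = 0.0142 s.

τ = 0.0142 s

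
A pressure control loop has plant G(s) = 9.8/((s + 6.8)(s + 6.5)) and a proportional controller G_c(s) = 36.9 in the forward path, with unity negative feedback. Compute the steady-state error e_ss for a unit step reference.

0.109

The loop is type 0. Static position error constant K_pos = G_c(0)·G(0) = 36.9·0.2217 = 8.181.
Steady-state error to a unit step: e_ss = 1/(1+K_pos) = 1/9.181 = 0.109.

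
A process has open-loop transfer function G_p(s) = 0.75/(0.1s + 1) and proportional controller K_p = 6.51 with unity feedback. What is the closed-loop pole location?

Closed loop: T(s) = K_p·G_p/(1+K_p·G_p) = 4.883/(0.1s + 1 + 4.883), with pole at s = −(1 + 4.883)/0.1 = −58.83.

s = -58.83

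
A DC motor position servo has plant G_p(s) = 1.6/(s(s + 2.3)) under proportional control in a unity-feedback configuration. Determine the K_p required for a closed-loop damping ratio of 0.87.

Closed-loop characteristic equation: s² + 2.3s + K_p·1.6 = 0.
So ω_n = √(1.6K_p) and 2ζω_n = 2.3, giving ζ = 2.3/(2√(1.6K_p)).
Setting ζ = 0.87: √(1.6K_p) = 2.3/(2·0.87) = 1.322, so K_p = 1.747/1.6 = 1.09.

K_p = 1.09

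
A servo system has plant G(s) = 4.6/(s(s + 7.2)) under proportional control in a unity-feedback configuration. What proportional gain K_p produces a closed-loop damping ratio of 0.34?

K_p = 24.4

Closed-loop characteristic equation: s² + 7.2s + K_p·4.6 = 0.
So ω_n = √(4.6K_p) and 2ζω_n = 7.2, giving ζ = 7.2/(2√(4.6K_p)).
Setting ζ = 0.34: √(4.6K_p) = 7.2/(2·0.34) = 10.59, so K_p = 112.1/4.6 = 24.4.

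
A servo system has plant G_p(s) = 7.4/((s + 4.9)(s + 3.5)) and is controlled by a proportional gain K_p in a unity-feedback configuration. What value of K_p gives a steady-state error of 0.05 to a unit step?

For a type-0 loop with proportional control, e_ss = 1/(1 + K_p·G_p(0)).
G_p(0) = 0.4315. Require 1/(1 + K_p·0.4315) = 0.05, so 1 + 0.4315·K_p = 20.
K_p = (20 − 1)/0.4315 = 44.

K_p = 44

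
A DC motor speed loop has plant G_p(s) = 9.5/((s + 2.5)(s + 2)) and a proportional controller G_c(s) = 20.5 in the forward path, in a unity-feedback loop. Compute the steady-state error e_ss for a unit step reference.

0.025

The loop is type 0. Static position error constant K_pos = G_c(0)·G_p(0) = 20.5·1.9 = 38.95.
Steady-state error to a unit step: e_ss = 1/(1+K_pos) = 1/39.95 = 0.025.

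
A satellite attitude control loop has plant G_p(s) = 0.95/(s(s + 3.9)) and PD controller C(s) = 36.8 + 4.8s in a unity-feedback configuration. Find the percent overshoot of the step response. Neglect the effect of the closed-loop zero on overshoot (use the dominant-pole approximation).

4.01%

Forward path: (36.8 + 4.8s)·0.95/(s(s+3.9)). The closed-loop characteristic equation is s² + (3.9 + 0.95·4.8)s + 0.95·36.8 = 0.
That is s² + 8.46s + 34.96 = 0, so ω_n = 5.913 rad/s and ζ = 8.46/(2·5.913) = 0.7154.
%OS = 100·exp(−πζ/√(1−ζ²)) = 4.01%.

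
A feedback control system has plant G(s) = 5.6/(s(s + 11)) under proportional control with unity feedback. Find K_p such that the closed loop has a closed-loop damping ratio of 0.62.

Closed-loop characteristic equation: s² + 11s + K_p·5.6 = 0.
So ω_n = √(5.6K_p) and 2ζω_n = 11, giving ζ = 11/(2√(5.6K_p)).
Setting ζ = 0.62: √(5.6K_p) = 11/(2·0.62) = 8.871, so K_p = 78.69/5.6 = 14.1.

K_p = 14.1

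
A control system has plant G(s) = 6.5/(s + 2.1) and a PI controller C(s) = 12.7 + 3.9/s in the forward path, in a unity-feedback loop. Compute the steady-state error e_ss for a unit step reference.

The open loop C(s)G(s) has a pole at the origin (type 1), so the static position error constant is infinite and e_ss = 1/(1+∞) = 0.

0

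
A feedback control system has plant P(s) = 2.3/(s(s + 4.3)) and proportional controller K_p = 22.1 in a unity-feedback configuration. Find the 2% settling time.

T_s ≈ 1.86 s

The closed-loop denominator s² + 4.3s + 50.83 gives ω_n = √50.83 = 7.13 and ζ = 4.3/(2ω_n) = 0.3016.
2% settling time T_s ≈ 4/(ζω_n) = 4/2.15 = 1.86 s.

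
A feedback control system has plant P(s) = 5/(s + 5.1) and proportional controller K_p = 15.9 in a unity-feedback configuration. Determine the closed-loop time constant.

τ = 0.0118 s

Closed-loop transfer function: T(s) = K_p·P(s)/(1 + K_p·P(s)) = 79.5/(s + 5.1 + 79.5) = 79.5/(s + 84.6).
Time constant τ = 1/84.6 = 0.0118 s.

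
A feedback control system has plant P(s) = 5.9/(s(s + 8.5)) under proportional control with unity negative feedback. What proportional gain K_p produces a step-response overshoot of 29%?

From %OS = 100·exp(−πζ/√(1−ζ²)) = 29%, ζ = −ln(0.29)/√(π²+ln²(0.29)) = 0.3666.
Characteristic equation s² + 8.5s + 5.9K_p = 0 gives ζ = 8.5/(2√(5.9K_p)).
Setting ζ = 0.3666: √(5.9K_p) = 8.5/(2·0.3666) = 11.59, so K_p = 134.4/5.9 = 22.8.

K_p = 22.8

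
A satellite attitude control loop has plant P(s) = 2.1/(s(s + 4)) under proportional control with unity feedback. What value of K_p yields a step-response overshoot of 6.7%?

K_p = 4.48

From %OS = 100·exp(−πζ/√(1−ζ²)) = 6.7%, ζ = −ln(0.067)/√(π²+ln²(0.067)) = 0.6522.
Characteristic equation s² + 4s + 2.1K_p = 0 gives ζ = 4/(2√(2.1K_p)).
Setting ζ = 0.6522: √(2.1K_p) = 4/(2·0.6522) = 3.066, so K_p = 9.403/2.1 = 4.48.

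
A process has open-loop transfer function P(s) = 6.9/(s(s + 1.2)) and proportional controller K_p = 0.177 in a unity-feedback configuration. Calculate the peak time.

T_p = 3.39 s

The closed-loop denominator s² + 1.2s + 1.221 gives ω_n = √1.221 = 1.105 and ζ = 1.2/(2ω_n) = 0.5429.
Damped frequency ω_d = ω_n√(1−ζ²) = 0.9281 rad/s, so peak time T_p = π/ω_d = 3.39 s.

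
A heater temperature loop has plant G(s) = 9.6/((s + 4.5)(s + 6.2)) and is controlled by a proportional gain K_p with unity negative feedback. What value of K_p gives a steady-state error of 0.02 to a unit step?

For a type-0 loop with proportional control, e_ss = 1/(1 + K_p·G(0)).
G(0) = 0.3441. Require 1/(1 + K_p·0.3441) = 0.02, so 1 + 0.3441·K_p = 50.
K_p = (50 − 1)/0.3441 = 142.

K_p = 142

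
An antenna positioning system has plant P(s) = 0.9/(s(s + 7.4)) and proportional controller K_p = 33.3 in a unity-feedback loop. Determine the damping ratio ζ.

ζ = 0.676

With unity feedback the closed-loop characteristic equation is s² + 7.4s + 33.3·0.9 = s² + 7.4s + 29.97 = 0.
Matching s² + 2ζω_n s + ω_n²: ω_n = √29.97 = 5.474 rad/s and 2ζω_n = 7.4, so ζ = 7.4/(2·5.474) = 0.676.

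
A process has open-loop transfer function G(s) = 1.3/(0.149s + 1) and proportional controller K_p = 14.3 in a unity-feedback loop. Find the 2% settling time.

T_s ≈ 0.0304 s

Closed loop: T(s) = K_p·G/(1+K_p·G) = 18.59/(0.149s + 1 + 18.59), with pole at s = −(1 + 18.59)/0.149 = −131.5.
τ = 1/131.5 = 0.007606 s, so 2% settling time ≈ 4τ = 0.0304 s.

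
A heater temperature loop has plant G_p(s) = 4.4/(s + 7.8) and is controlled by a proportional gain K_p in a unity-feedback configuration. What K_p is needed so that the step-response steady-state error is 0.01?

For a type-0 loop with proportional control, e_ss = 1/(1 + K_p·G_p(0)).
G_p(0) = 0.5641. Require 1/(1 + K_p·0.5641) = 0.01, so 1 + 0.5641·K_p = 100.
K_p = (100 − 1)/0.5641 = 175.

K_p = 175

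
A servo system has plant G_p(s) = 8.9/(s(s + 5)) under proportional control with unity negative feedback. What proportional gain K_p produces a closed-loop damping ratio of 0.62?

K_p = 1.83

Closed-loop characteristic equation: s² + 5s + K_p·8.9 = 0.
So ω_n = √(8.9K_p) and 2ζω_n = 5, giving ζ = 5/(2√(8.9K_p)).
Setting ζ = 0.62: √(8.9K_p) = 5/(2·0.62) = 4.032, so K_p = 16.26/8.9 = 1.83.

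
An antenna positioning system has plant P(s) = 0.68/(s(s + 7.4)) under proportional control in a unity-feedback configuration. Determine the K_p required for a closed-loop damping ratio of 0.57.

Closed-loop characteristic equation: s² + 7.4s + K_p·0.68 = 0.
So ω_n = √(0.68K_p) and 2ζω_n = 7.4, giving ζ = 7.4/(2√(0.68K_p)).
Setting ζ = 0.57: √(0.68K_p) = 7.4/(2·0.57) = 6.491, so K_p = 42.14/0.68 = 62.

K_p = 62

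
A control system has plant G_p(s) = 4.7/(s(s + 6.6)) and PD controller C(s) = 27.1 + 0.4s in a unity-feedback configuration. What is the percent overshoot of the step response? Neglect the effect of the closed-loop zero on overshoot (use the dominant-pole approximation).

Forward path: (27.1 + 0.4s)·4.7/(s(s+6.6)). The closed-loop characteristic equation is s² + (6.6 + 4.7·0.4)s + 4.7·27.1 = 0.
That is s² + 8.48s + 127.4 = 0, so ω_n = 11.29 rad/s and ζ = 8.48/(2·11.29) = 0.3757.
%OS = 100·exp(−πζ/√(1−ζ²)) = 28%.

28%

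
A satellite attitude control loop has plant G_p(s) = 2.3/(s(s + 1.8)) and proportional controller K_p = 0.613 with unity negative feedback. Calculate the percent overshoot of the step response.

Closed-loop characteristic equation: s² + 1.8s + 1.41 = 0, so ω_n = 1.187 rad/s and ζ = 1.8/(2·1.187) = 0.758.
%OS = 100·exp(−πζ/√(1−ζ²)) = 100·exp(−π·0.758/√0.4255) = 2.6%.

2.6%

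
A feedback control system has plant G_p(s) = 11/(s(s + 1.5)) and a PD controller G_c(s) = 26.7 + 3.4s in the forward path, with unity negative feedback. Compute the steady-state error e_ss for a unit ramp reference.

The loop has one pole at the origin (type 1). Velocity error constant K_v = lim_{s→0} s·G_c(s)G_p(s) = 26.7·11/1.5 = 195.8.
Steady-state error to a unit ramp: e_ss = 1/K_v = 0.00511.

0.00511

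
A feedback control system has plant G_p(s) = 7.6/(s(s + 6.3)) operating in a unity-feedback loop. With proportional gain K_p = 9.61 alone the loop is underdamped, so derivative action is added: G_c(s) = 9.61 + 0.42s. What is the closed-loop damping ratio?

ζ = 0.555

Forward path: (9.61 + 0.42s)·7.6/(s(s+6.3)). The closed-loop characteristic equation is s² + (6.3 + 7.6·0.42)s + 7.6·9.61 = 0.
That is s² + 9.492s + 73.04 = 0, so ω_n = 8.546 rad/s and ζ = 9.492/(2·8.546) = 0.5553.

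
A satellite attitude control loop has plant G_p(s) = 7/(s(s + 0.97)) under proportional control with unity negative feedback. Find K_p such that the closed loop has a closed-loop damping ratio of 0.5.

Closed-loop characteristic equation: s² + 0.97s + K_p·7 = 0.
So ω_n = √(7K_p) and 2ζω_n = 0.97, giving ζ = 0.97/(2√(7K_p)).
Setting ζ = 0.5: √(7K_p) = 0.97/(2·0.5) = 0.97, so K_p = 0.9409/7 = 0.134.

K_p = 0.134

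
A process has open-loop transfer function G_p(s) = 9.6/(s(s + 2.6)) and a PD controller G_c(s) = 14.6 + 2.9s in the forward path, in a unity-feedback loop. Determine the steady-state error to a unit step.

The open loop G_c(s)G_p(s) has a pole at the origin (type 1), so the static position error constant is infinite and e_ss = 1/(1+∞) = 0.

0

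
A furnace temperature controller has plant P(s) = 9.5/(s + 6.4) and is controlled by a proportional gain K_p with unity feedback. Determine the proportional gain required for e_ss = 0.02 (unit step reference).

Steady-state error for a unit step on this type-0 loop is 1/(1 + K_p·P(0)).
P(0) = 1.484. Require 1/(1 + K_p·1.484) = 0.02, so 1 + 1.484·K_p = 50.
K_p = (50 − 1)/1.484 = 33.

K_p = 33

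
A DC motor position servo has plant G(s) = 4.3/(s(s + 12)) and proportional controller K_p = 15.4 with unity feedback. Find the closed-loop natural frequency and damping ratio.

ω_n = 8.14 rad/s, ζ = 0.737

The closed-loop denominator is s(s+12) + 15.4·4.3 = s² + 12s + 66.22.
So ω_n² = 66.22 ⇒ ω_n = 8.138 rad/s, and ζ = 12/(2ω_n) = 0.737.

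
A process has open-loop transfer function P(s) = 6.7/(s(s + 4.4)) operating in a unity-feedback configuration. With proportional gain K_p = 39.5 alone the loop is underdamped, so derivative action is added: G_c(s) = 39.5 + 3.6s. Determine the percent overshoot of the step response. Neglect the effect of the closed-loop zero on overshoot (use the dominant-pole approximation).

0.327%

Forward path: (39.5 + 3.6s)·6.7/(s(s+4.4)). The closed-loop characteristic equation is s² + (4.4 + 6.7·3.6)s + 6.7·39.5 = 0.
That is s² + 28.52s + 264.7 = 0, so ω_n = 16.27 rad/s and ζ = 28.52/(2·16.27) = 0.8766.
%OS = 100·exp(−πζ/√(1−ζ²)) = 0.327%.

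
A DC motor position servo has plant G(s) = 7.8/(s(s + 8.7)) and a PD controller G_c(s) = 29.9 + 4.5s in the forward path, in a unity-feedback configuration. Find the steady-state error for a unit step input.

The open loop G_c(s)G(s) has a pole at the origin (type 1), so the static position error constant is infinite and e_ss = 1/(1+∞) = 0.

0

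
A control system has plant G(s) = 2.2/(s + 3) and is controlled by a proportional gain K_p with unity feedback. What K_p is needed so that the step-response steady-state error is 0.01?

K_p = 135

Steady-state error for a unit step on this type-0 loop is 1/(1 + K_p·G(0)).
G(0) = 0.7333. Require 1/(1 + K_p·0.7333) = 0.01, so 1 + 0.7333·K_p = 100.
K_p = (100 − 1)/0.7333 = 135.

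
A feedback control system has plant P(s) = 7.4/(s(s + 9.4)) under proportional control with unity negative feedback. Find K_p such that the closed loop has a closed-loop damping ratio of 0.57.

K_p = 9.19

Closed-loop characteristic equation: s² + 9.4s + K_p·7.4 = 0.
So ω_n = √(7.4K_p) and 2ζω_n = 9.4, giving ζ = 9.4/(2√(7.4K_p)).
Setting ζ = 0.57: √(7.4K_p) = 9.4/(2·0.57) = 8.246, so K_p = 67.99/7.4 = 9.19.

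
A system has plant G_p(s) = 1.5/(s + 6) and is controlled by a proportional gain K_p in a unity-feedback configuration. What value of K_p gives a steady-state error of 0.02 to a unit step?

The loop is type 0, so e_ss(step) = 1/(1 + K_pos) with K_pos = K_p·G_p(0).
G_p(0) = 0.25. Require 1/(1 + K_p·0.25) = 0.02, so 1 + 0.25·K_p = 50.
K_p = (50 − 1)/0.25 = 196.

K_p = 196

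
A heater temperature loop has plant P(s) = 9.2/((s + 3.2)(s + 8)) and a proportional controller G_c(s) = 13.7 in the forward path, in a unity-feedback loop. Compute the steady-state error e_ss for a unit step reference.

0.169

The loop is type 0. Static position error constant K_pos = G_c(0)·P(0) = 13.7·0.3594 = 4.923.
Steady-state error to a unit step: e_ss = 1/(1+K_pos) = 1/5.923 = 0.169.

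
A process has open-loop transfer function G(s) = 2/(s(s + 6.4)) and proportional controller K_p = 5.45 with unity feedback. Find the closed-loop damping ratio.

The closed-loop denominator is s(s+6.4) + 5.45·2 = s² + 6.4s + 10.9.
Matching s² + 2ζω_n s + ω_n²: ω_n = √10.9 = 3.302 rad/s and 2ζω_n = 6.4, so ζ = 6.4/(2·3.302) = 0.969.

ζ = 0.969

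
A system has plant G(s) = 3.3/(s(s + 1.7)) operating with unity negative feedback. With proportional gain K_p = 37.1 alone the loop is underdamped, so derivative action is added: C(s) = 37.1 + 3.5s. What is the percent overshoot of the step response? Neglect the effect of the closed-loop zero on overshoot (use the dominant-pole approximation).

Forward path: (37.1 + 3.5s)·3.3/(s(s+1.7)). The closed-loop characteristic equation is s² + (1.7 + 3.3·3.5)s + 3.3·37.1 = 0.
That is s² + 13.25s + 122.4 = 0, so ω_n = 11.06 rad/s and ζ = 13.25/(2·11.06) = 0.5987.
%OS = 100·exp(−πζ/√(1−ζ²)) = 9.55%.

9.55%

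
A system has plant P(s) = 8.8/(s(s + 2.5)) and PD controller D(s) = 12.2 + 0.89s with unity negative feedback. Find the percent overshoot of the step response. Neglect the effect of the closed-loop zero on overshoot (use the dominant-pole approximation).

Forward path: (12.2 + 0.89s)·8.8/(s(s+2.5)). The closed-loop characteristic equation is s² + (2.5 + 8.8·0.89)s + 8.8·12.2 = 0.
That is s² + 10.33s + 107.4 = 0, so ω_n = 10.36 rad/s and ζ = 10.33/(2·10.36) = 0.4986.
%OS = 100·exp(−πζ/√(1−ζ²)) = 16.4%.

16.4%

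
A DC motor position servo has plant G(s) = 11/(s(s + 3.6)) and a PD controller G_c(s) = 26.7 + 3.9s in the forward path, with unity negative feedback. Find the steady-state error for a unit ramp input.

The loop has one pole at the origin (type 1). Velocity error constant K_v = lim_{s→0} s·G_c(s)G(s) = 26.7·11/3.6 = 81.58.
Steady-state error to a unit ramp: e_ss = 1/K_v = 0.0123.

0.0123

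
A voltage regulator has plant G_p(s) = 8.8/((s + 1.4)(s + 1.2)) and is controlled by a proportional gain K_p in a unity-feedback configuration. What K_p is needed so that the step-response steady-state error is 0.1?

K_p = 1.72

For a type-0 loop with proportional control, e_ss = 1/(1 + K_p·G_p(0)).
G_p(0) = 5.238. Require 1/(1 + K_p·5.238) = 0.1, so 1 + 5.238·K_p = 10.
K_p = (10 − 1)/5.238 = 1.72.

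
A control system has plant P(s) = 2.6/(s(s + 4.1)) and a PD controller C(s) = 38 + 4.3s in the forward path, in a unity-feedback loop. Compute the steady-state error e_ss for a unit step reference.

The open loop C(s)P(s) has a pole at the origin (type 1), so the static position error constant is infinite and e_ss = 1/(1+∞) = 0.

0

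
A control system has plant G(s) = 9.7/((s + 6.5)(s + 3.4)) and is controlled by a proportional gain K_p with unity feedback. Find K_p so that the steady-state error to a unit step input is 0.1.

The loop is type 0, so e_ss(step) = 1/(1 + K_pos) with K_pos = K_p·G(0).
G(0) = 0.4389. Require 1/(1 + K_p·0.4389) = 0.1, so 1 + 0.4389·K_p = 10.
K_p = (10 − 1)/0.4389 = 20.5.

K_p = 20.5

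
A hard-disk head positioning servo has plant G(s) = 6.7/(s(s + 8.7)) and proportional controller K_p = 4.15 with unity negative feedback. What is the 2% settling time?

The closed-loop denominator s² + 8.7s + 27.81 gives ω_n = √27.81 = 5.273 and ζ = 8.7/(2ω_n) = 0.825.
2% settling time T_s ≈ 4/(ζω_n) = 4/4.35 = 0.92 s.

T_s ≈ 0.92 s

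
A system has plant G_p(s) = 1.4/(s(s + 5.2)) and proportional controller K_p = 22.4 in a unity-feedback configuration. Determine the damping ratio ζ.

1 + K_p·G_p(s) = 0 gives s² + 5.2s + 31.36 = 0.
So ω_n² = 31.36 ⇒ ω_n = 5.6 rad/s, and ζ = 5.2/(2ω_n) = 0.464.

ζ = 0.464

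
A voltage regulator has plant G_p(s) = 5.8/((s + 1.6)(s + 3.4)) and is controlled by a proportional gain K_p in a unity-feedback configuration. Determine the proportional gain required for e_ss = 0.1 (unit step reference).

The loop is type 0, so e_ss(step) = 1/(1 + K_pos) with K_pos = K_p·G_p(0).
G_p(0) = 1.066. Require 1/(1 + K_p·1.066) = 0.1, so 1 + 1.066·K_p = 10.
K_p = (10 − 1)/1.066 = 8.44.

K_p = 8.44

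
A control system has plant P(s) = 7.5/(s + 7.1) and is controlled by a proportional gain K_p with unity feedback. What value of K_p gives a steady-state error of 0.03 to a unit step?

K_p = 30.6

Steady-state error for a unit step on this type-0 loop is 1/(1 + K_p·P(0)).
P(0) = 1.056. Require 1/(1 + K_p·1.056) = 0.03, so 1 + 1.056·K_p = 33.33.
K_p = (33.33 − 1)/1.056 = 30.6.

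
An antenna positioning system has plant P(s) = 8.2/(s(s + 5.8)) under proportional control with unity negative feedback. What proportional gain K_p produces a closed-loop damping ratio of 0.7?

K_p = 2.09

Closed-loop characteristic equation: s² + 5.8s + K_p·8.2 = 0.
So ω_n = √(8.2K_p) and 2ζω_n = 5.8, giving ζ = 5.8/(2√(8.2K_p)).
Setting ζ = 0.7: √(8.2K_p) = 5.8/(2·0.7) = 4.143, so K_p = 17.16/8.2 = 2.09.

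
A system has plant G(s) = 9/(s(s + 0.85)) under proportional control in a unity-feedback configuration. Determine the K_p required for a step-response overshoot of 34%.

K_p = 0.19

From %OS = 100·exp(−πζ/√(1−ζ²)) = 34%, ζ = −ln(0.34)/√(π²+ln²(0.34)) = 0.3248.
Characteristic equation s² + 0.85s + 9K_p = 0 gives ζ = 0.85/(2√(9K_p)).
Setting ζ = 0.3248: √(9K_p) = 0.85/(2·0.3248) = 1.309, so K_p = 1.712/9 = 0.19.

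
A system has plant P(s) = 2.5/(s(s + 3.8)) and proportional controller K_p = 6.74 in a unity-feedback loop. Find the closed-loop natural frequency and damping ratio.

ω_n = 4.1 rad/s, ζ = 0.463

1 + K_p·P(s) = 0 gives s² + 3.8s + 16.85 = 0.
Matching s² + 2ζω_n s + ω_n²: ω_n = √16.85 = 4.105 rad/s and 2ζω_n = 3.8, so ζ = 3.8/(2·4.105) = 0.463.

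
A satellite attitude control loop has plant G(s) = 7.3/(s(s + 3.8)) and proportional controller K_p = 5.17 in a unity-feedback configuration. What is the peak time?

T_p = 0.538 s

Closed-loop characteristic equation: s² + 3.8s + 37.74 = 0, so ω_n = 6.143 rad/s and ζ = 3.8/(2·6.143) = 0.3093.
Damped frequency ω_d = ω_n√(1−ζ²) = 5.842 rad/s, so peak time T_p = π/ω_d = 0.538 s.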